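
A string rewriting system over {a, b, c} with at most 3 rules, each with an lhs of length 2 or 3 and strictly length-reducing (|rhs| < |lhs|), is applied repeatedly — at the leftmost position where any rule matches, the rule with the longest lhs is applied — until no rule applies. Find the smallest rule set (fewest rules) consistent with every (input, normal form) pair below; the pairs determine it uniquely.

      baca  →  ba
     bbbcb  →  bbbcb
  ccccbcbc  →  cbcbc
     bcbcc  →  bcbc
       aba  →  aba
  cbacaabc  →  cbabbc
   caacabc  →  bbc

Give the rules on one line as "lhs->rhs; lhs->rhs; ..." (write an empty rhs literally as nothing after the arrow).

ca->; caa->b; cc->c

  | baca => ba
  | bbbcb
  | ccccbcbc => cccbcbc => ccbcbc => cbcbc
  | bcbcc => bcbc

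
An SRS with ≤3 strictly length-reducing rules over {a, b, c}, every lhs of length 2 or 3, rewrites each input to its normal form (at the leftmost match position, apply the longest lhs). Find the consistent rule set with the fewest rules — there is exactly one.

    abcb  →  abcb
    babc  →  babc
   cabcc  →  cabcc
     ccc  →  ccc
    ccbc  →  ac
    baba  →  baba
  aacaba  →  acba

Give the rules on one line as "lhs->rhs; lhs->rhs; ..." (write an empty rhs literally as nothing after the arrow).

  | abcb
  | babc
  | cabcc
  | ccc

aca->c; ccb->a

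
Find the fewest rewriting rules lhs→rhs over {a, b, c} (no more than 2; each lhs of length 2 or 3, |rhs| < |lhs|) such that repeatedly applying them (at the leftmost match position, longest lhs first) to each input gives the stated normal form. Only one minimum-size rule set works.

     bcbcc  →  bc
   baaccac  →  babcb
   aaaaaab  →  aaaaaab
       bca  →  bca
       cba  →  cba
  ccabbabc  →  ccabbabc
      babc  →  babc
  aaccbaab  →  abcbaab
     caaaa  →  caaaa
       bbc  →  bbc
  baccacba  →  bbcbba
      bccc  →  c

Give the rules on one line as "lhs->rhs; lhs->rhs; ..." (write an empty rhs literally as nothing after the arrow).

ac->b; bcc->

  | bcbcc => bc
  | baaccac => babcac => babcb
  | aaaaaab
  | bca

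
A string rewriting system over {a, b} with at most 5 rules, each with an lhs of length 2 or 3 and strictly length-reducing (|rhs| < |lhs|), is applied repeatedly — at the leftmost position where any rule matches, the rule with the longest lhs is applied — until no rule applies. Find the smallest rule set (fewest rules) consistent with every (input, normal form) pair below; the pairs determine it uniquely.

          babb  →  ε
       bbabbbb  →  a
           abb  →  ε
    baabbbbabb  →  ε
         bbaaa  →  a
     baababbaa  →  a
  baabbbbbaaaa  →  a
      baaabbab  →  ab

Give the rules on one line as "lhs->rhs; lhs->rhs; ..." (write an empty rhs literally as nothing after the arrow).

  | babb => abb => ε
  | bbabbbb => aabbbb => abbbb => bb => a
  | abb => ε
  | baabbbbabb => aabbbbabb => abbbbabb => bbabb => aabb => abb => ε

aa->a; abb->; ba->a; bb->a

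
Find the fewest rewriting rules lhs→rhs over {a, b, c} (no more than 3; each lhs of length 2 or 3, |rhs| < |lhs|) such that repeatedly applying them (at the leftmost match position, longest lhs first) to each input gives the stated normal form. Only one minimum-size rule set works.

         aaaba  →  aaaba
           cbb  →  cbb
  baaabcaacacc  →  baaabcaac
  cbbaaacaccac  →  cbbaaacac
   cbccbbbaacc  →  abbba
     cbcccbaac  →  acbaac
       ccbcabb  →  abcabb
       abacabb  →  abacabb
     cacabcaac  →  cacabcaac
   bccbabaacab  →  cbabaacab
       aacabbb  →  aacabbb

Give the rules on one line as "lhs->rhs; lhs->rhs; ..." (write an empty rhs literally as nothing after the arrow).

acc->; bcc->c; cc->a

  | aaaba
  | cbb
  | baaabcaacacc => baaabcaac
  | cbbaaacaccac => cbbaaacac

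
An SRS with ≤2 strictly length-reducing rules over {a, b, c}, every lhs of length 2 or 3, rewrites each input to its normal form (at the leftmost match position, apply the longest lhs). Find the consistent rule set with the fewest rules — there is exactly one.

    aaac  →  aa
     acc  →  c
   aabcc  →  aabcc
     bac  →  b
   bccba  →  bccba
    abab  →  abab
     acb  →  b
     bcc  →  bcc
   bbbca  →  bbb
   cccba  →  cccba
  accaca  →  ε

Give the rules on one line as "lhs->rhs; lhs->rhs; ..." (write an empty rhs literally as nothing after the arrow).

ac->; ca->

  | aaac => aa
  | acc => c
  | aabcc
  | bac => b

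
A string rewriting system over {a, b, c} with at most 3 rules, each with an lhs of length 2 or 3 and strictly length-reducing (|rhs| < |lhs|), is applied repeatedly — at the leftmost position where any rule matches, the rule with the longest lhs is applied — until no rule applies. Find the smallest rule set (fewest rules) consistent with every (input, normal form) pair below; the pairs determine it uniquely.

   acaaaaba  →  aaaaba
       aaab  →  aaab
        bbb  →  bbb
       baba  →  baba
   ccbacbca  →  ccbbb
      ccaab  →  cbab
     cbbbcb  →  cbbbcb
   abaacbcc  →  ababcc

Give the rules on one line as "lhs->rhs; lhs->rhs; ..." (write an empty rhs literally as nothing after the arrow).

ac->; ca->b

  | acaaaaba => aaaaba
  | aaab
  | bbb
  | baba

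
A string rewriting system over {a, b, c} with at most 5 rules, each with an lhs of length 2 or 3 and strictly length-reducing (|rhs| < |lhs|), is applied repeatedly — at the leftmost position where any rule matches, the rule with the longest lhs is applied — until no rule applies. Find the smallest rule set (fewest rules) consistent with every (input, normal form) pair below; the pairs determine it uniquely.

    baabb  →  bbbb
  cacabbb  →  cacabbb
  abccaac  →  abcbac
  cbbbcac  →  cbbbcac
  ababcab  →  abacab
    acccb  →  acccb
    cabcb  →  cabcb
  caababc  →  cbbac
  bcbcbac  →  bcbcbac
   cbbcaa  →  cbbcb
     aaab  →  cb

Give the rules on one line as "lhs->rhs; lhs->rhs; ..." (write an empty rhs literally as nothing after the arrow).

  | baabb => bbbb
  | cacabbb
  | abccaac => abcbac
  | cbbbcac

aa->b; aaa->c; bab->ba; cca->cb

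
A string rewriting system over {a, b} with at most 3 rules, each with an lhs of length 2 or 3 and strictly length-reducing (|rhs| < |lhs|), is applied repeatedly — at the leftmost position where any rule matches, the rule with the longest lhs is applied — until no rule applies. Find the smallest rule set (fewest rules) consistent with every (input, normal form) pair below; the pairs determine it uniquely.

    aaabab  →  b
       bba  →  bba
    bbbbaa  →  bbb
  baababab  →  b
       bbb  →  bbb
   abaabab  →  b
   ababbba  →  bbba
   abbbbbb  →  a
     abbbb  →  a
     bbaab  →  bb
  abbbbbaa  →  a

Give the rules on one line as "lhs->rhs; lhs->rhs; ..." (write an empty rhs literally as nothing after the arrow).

  | aaabab => abab => aab => b
  | bba
  | bbbbaa => bbb
  | baababab => babab => baab => b

aa->; ab->a; baa->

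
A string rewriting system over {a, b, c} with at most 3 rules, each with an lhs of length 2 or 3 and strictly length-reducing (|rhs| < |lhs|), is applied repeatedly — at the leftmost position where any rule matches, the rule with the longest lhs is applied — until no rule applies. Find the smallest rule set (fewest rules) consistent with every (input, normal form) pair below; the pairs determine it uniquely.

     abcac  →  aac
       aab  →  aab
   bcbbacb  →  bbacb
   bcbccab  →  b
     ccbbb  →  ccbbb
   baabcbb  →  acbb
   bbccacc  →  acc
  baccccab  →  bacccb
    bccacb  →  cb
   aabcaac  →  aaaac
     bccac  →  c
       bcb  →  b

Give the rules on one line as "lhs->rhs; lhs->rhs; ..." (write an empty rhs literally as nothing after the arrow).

baa->ac; bc->; ca->

  | abcac => aac
  | aab
  | bcbbacb => bbacb
  | bcbccab => bccab => cab => b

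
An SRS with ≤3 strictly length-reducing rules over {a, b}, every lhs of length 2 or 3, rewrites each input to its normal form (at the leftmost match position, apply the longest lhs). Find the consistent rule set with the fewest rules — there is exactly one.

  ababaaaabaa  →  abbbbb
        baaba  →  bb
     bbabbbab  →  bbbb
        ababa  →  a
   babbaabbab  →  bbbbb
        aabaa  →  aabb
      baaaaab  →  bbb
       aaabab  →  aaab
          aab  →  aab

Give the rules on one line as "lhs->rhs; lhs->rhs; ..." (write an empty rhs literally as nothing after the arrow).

ba->; baa->bb

  | ababaaaabaa => abaaaabaa => abbaabaa => abbbbaa => abbbbb
  | baaba => bbba => bb
  | bbabbbab => bbbbab => bbbb
  | ababa => aba => a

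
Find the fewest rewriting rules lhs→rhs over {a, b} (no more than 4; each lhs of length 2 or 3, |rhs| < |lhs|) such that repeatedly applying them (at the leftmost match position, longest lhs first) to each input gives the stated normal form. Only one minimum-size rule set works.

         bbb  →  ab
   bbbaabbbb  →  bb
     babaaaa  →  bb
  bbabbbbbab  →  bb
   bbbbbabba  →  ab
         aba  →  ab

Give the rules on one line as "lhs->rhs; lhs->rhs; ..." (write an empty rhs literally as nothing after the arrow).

abb->bb; ba->b; baa->bb; bbb->ab

  | bbb => ab
  | bbbaabbbb => abaabbbb => abbbbbb => bbbbbb => abbbb => bbbb => abb => bb
  | babaaaa => bbaaaa => bbbaa => abaa => abb => bb
  | bbabbbbbab => bbbbbbbab => abbbbbab => bbbbbab => abbbab => bbbab => abab => abb => bb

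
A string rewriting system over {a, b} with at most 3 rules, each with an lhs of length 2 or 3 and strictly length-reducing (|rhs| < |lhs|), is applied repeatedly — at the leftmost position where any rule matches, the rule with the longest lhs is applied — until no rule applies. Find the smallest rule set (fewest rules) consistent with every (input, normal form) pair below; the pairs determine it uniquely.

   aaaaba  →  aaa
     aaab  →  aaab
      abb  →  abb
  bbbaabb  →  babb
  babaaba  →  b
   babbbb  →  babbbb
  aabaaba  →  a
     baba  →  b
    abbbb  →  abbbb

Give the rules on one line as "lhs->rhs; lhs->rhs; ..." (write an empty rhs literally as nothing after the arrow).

aba->; bba->

  | aaaaba => aaa
  | aaab
  | abb
  | bbbaabb => babb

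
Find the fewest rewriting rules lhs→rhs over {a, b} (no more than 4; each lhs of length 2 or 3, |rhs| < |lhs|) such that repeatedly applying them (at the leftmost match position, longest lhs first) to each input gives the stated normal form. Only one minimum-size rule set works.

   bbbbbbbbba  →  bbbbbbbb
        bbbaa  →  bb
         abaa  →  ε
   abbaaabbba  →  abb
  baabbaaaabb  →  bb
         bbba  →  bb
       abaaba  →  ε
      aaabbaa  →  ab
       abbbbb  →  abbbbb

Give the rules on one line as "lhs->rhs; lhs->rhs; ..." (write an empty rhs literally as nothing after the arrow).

aa->; aba->a; ba->; baa->

  | bbbbbbbbba => bbbbbbbb
  | bbbaa => bb
  | abaa => aa => ε
  | abbaaabbba => ababbba => abbba => abb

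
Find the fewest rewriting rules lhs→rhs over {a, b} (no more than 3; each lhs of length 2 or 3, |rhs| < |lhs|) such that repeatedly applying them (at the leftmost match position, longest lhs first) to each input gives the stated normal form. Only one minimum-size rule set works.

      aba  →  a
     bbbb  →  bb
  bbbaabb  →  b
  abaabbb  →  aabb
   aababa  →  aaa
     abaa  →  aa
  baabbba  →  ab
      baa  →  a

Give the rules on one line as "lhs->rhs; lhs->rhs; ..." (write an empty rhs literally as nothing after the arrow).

  | aba => a
  | bbbb => bbb => bb
  | bbbaabb => bbaabb => babb => b
  | abaabbb => aabbb => aabb

ba->; bab->; bbb->bb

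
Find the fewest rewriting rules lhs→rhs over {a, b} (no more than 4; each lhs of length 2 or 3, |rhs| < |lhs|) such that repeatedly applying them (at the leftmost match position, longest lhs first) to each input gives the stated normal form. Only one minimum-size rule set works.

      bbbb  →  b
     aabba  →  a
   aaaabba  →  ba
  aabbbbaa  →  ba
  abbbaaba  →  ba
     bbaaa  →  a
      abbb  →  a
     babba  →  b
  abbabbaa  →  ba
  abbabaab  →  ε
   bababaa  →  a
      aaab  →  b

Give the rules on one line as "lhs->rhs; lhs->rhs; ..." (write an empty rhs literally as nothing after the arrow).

  | bbbb => abb => b
  | aabba => bbba => aba => a
  | aaaabba => baabba => bbbba => abba => ba
  | aabbbbaa => bbbbbaa => abbbaa => bbaa => aaa => ba

aa->b; ab->; bb->a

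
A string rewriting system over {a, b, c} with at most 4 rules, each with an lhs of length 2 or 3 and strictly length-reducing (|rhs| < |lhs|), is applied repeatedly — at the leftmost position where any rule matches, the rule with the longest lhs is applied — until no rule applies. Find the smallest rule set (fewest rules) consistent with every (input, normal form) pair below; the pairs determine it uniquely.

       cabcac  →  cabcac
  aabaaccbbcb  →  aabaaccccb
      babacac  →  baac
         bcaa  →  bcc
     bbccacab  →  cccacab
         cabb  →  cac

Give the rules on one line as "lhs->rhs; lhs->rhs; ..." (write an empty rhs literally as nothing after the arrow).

  | cabcac
  | aabaaccbbcb => aabaaccccb
  | babacac => baac
  | bcaa => bcc

bac->; bb->c; caa->cc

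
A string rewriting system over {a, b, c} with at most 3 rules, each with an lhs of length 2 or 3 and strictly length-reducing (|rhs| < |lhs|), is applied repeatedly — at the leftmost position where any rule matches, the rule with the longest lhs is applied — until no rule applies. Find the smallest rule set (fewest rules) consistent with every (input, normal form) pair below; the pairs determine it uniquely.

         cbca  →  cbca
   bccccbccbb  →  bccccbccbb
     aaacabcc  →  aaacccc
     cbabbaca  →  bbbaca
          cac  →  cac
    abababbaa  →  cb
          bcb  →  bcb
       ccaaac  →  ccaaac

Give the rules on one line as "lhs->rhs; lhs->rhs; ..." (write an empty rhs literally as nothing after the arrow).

ab->c; cba->b

  | cbca
  | bccccbccbb
  | aaacabcc => aaacccc
  | cbabbaca => bbbaca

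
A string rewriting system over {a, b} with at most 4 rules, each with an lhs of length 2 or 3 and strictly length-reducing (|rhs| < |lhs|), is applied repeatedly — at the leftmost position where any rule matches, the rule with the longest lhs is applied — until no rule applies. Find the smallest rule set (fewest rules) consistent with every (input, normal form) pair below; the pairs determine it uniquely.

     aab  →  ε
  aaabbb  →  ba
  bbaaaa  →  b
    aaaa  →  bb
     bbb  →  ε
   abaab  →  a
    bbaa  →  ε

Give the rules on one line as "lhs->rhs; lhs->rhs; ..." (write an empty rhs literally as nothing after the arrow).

aa->b; aab->; baa->bb; bbb->

  | aab => ε
  | aaabbb => babbb => ba
  | bbaaaa => bbbaa => aa => b
  | aaaa => baa => bb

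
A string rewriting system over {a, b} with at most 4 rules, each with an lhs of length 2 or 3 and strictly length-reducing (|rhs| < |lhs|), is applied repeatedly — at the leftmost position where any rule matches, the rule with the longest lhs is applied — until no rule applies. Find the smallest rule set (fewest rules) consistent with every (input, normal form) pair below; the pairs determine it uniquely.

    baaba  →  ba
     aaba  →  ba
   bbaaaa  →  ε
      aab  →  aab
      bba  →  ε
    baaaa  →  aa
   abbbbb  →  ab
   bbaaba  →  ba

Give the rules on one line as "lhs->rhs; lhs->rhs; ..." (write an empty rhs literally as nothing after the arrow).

aba->ba; baa->; bb->; bba->bb

  | baaba => ba
  | aaba => aba => ba
  | bbaaaa => bbaaa => bbaa => bba => bb => ε
  | aab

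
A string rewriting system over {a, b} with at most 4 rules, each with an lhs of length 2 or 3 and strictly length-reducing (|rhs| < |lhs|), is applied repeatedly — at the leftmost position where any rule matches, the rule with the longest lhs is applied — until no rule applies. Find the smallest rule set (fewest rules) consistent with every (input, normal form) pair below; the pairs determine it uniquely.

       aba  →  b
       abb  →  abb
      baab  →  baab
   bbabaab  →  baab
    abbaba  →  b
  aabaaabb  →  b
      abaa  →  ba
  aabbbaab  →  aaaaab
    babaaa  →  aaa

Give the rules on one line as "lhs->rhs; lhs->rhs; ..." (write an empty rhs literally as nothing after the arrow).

  | aba => b
  | abb
  | baab
  | bbabaab => baab

aba->b; bab->; bbb->a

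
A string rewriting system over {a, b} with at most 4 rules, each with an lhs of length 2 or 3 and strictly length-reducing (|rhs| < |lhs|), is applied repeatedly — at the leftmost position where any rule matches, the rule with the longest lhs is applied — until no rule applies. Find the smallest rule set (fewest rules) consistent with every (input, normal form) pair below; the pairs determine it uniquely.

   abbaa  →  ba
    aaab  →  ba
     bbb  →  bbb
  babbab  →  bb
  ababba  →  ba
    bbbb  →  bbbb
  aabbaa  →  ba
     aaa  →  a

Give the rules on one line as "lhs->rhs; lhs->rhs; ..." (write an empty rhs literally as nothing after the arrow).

aa->a; aab->ba; ab->

  | abbaa => baa => ba
  | aaab => aab => ba
  | bbb
  | babbab => bbab => bb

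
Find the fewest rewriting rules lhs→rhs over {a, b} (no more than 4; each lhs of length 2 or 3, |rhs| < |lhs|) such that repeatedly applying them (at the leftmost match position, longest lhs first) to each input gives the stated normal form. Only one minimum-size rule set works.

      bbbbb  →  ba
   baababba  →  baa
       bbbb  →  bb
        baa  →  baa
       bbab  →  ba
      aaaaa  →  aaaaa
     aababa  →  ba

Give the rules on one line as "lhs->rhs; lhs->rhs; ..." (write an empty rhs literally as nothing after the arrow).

  | bbbbb => babb => bbb => ba
  | baababba => babba => bbba => baa
  | bbbb => bab => bb
  | baa

aab->; ab->b; bbb->ba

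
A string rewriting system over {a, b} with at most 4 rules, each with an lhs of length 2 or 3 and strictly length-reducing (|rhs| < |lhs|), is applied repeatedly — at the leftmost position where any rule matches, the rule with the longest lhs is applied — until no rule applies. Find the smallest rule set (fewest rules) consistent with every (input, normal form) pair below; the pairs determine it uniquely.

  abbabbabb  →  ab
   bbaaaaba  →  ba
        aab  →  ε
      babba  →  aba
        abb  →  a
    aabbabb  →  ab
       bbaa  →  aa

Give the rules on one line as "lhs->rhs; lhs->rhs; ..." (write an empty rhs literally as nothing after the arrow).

  | abbabbabb => aabbabb => bbbabb => babb => ab
  | bbaaaaba => aaaaba => aabba => bbba => ba
  | aab => bb => ε
  | babba => aba

aab->bb; bab->a; bb->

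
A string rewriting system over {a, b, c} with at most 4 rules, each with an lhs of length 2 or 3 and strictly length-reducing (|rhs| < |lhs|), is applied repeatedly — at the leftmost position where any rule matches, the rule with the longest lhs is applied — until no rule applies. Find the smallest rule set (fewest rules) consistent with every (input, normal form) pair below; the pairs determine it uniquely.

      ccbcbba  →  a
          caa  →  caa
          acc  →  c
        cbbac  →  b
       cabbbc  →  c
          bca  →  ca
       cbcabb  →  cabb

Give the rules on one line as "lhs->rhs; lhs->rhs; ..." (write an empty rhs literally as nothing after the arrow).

ac->; bc->c; cb->

  | ccbcbba => ccbba => cba => a
  | caa
  | acc => c
  | cbbac => bac => b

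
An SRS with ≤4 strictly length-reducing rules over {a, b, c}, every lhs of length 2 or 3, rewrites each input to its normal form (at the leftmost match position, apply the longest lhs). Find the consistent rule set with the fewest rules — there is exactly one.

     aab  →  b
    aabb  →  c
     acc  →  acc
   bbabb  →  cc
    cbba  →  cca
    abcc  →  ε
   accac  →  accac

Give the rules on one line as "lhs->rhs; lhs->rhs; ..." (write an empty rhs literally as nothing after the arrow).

ab->b; bb->c; bcc->

  | aab => ab => b
  | aabb => abb => bb => c
  | acc
  | bbabb => cabb => cbb => cc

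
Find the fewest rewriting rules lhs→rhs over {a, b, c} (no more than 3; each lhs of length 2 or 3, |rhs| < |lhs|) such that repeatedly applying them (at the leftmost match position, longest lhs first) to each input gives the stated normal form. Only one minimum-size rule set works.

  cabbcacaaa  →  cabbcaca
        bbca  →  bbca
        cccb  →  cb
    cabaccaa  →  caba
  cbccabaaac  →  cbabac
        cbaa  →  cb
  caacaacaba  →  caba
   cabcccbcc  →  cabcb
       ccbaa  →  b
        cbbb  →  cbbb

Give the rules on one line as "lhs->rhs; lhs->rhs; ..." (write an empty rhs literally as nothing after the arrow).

aa->; cc->

  | cabbcacaaa => cabbcaca
  | bbca
  | cccb => cb
  | cabaccaa => cabaaa => caba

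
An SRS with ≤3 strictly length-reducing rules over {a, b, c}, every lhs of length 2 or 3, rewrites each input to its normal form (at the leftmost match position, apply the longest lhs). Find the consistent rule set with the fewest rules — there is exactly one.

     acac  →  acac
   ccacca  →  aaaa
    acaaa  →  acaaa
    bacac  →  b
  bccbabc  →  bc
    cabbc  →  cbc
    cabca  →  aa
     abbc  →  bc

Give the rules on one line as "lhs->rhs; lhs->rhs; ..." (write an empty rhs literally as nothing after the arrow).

ab->; bac->b; cc->a

  | acac
  | ccacca => aacca => aaaa
  | acaaa
  | bacac => bac => b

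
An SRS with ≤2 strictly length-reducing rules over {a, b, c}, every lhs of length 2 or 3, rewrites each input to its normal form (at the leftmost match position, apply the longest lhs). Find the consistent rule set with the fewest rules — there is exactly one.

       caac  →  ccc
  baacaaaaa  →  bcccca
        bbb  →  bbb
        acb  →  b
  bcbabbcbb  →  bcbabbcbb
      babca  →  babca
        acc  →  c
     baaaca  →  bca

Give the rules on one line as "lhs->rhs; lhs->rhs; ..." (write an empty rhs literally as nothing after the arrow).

  | caac => ccc
  | baacaaaaa => bccaaaaa => bcccaaa => bcccca
  | bbb
  | acb => b

aa->c; ac->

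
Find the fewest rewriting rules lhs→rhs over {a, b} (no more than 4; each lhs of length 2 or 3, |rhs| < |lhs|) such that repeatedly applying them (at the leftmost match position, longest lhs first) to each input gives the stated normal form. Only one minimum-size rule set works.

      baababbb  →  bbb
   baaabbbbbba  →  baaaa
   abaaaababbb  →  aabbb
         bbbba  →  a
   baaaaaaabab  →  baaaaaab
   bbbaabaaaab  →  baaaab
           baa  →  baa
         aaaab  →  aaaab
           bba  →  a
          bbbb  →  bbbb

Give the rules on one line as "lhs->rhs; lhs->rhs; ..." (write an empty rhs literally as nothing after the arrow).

aba->; bab->b; bba->a

  | baababbb => babbb => bbb
  | baaabbbbbba => baaabbbba => baaabba => baaaa
  | abaaaababbb => aaababbb => aabbb
  | bbbba => bba => a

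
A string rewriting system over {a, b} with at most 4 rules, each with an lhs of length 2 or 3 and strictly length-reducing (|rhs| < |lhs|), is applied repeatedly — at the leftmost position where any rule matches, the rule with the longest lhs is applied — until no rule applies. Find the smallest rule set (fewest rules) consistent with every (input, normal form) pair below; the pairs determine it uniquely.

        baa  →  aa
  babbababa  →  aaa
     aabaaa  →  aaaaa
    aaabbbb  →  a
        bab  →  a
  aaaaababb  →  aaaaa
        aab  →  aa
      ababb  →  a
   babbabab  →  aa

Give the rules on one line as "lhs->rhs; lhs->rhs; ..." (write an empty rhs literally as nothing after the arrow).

ab->a; abb->; ba->a

  | baa => aa
  | babbababa => abbababa => ababa => aaba => aaa
  | aabaaa => aaaaa
  | aaabbbb => aabb => a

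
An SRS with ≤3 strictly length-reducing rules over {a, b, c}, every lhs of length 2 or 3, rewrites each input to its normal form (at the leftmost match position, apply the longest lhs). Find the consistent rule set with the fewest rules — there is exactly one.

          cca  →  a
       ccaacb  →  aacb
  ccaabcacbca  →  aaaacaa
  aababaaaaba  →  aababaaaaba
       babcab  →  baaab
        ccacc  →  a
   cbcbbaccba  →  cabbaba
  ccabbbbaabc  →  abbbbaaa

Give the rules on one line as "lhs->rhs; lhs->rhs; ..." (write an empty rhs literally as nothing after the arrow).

bc->a; cc->

  | cca => a
  | ccaacb => aacb
  | ccaabcacbca => aabcacbca => aaaacbca => aaaacaa
  | aababaaaaba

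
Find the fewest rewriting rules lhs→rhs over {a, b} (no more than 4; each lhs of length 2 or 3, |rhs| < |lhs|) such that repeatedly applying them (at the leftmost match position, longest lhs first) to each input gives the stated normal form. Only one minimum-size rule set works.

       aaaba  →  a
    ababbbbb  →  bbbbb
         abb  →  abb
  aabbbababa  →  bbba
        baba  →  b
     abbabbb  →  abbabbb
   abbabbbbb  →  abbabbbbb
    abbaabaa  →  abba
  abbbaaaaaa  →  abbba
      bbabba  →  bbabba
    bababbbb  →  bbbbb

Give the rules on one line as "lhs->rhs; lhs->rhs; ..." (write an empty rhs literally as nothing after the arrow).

  | aaaba => aaba => a
  | ababbbbb => bbbbb
  | abb
  | aabbbababa => bbababa => bbba

aa->a; aab->; aba->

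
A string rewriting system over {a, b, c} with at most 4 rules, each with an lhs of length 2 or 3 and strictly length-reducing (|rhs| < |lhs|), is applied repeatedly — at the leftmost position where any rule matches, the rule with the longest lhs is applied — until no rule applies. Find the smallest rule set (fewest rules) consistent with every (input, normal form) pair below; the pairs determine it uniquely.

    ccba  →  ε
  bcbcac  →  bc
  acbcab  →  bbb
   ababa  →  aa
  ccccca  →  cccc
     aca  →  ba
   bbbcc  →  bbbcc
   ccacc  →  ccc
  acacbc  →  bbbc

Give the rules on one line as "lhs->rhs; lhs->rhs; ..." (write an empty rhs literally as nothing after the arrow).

ac->b; bab->; ca->; cb->

  | ccba => ca => ε
  | bcbcac => bcac => bc
  | acbcab => bbcab => bbb
  | ababa => aa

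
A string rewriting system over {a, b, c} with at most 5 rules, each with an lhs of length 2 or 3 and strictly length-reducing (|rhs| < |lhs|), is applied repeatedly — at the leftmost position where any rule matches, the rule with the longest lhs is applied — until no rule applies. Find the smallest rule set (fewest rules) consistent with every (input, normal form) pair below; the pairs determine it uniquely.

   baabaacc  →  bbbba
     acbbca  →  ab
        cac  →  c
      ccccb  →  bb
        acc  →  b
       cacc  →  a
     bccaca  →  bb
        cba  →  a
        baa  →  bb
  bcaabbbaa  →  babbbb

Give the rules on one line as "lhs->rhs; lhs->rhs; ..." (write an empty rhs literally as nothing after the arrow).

aa->b; ca->; cb->; cc->a

  | baabaacc => bbbaacc => bbbbcc => bbbba
  | acbbca => abca => ab
  | cac => c
  | ccccb => accb => aab => bb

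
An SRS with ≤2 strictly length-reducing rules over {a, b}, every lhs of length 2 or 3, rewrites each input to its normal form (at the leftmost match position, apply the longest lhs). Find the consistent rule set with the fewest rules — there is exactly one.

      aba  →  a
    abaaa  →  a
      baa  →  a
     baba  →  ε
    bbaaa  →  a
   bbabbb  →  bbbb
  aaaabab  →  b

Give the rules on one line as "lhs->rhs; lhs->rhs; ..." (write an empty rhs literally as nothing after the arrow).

  | aba => a
  | abaaa => aaa => a
  | baa => a
  | baba => ba => ε

aa->; ba->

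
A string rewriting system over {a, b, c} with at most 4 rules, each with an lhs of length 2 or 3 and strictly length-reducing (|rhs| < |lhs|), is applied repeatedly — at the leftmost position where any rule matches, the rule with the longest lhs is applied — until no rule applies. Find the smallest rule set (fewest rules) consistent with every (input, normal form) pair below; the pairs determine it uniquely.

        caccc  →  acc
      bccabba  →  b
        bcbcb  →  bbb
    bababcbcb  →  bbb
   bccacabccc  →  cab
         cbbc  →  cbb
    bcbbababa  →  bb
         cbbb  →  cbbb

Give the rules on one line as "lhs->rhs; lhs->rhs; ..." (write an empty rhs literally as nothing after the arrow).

  | caccc => acc
  | bccabba => bcabba => babba => bba => b
  | bcbcb => bbcb => bbb
  | bababcbcb => babcbcb => bcbcb => bbcb => bbb

ba->; bc->b; cac->a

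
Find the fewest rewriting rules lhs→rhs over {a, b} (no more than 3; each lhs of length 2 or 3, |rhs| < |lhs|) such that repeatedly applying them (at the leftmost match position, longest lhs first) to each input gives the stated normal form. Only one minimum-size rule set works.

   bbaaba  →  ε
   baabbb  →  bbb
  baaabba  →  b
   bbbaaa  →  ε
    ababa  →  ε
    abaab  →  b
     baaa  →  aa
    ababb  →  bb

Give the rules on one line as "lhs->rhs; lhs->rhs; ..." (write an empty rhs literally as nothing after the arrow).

ab->b; ba->

  | bbaaba => baba => ba => ε
  | baabbb => abbb => bbb
  | baaabba => aabba => abba => bba => b
  | bbbaaa => bbaa => ba => ε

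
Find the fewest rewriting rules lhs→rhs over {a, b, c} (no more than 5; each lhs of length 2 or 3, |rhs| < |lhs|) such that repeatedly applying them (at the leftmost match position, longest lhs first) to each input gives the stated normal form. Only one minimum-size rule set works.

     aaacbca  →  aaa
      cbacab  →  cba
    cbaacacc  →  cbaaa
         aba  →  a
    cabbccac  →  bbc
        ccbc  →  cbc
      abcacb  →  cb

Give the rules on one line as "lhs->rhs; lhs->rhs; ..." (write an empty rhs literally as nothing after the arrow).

ab->; ac->a; ca->; cc->c

  | aaacbca => aaabca => aaca => aaa
  | cbacab => cbaab => cba
  | cbaacacc => cbaaacc => cbaaac => cbaaa
  | aba => a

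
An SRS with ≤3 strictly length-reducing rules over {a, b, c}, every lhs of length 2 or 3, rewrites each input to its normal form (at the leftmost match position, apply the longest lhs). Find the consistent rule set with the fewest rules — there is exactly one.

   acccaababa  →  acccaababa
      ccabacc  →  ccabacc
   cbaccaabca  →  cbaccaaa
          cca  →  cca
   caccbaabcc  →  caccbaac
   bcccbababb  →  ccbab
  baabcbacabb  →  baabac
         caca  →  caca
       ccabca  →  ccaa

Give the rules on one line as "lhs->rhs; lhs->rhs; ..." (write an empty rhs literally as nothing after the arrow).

abb->; bc->

  | acccaababa
  | ccabacc
  | cbaccaabca => cbaccaaa
  | cca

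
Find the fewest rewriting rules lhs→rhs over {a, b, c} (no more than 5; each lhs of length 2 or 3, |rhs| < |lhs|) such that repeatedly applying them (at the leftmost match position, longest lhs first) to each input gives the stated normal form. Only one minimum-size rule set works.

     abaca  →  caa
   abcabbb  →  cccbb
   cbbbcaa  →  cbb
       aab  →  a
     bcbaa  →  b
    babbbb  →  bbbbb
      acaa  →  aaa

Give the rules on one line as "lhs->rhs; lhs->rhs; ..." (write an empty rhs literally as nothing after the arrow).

  | abaca => caca => caa
  | abcabbb => ccabbb => cccbb
  | cbbbcaa => cbbaa => cbba => cbb
  | aab => ac => a

ab->c; ac->a; ba->b; bc->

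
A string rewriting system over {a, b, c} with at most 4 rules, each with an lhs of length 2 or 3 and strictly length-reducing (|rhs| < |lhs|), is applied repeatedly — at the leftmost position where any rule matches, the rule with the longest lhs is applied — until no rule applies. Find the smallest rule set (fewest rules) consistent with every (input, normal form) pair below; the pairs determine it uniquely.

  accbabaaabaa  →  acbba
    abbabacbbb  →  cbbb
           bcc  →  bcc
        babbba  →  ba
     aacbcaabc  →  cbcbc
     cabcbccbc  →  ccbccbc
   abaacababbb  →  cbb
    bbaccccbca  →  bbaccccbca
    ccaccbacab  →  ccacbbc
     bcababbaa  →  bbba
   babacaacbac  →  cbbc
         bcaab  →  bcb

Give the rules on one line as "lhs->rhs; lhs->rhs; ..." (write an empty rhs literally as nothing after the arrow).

aa->; ab->; bab->a; cba->bb

  | accbabaaabaa => acbbbaaabaa => acbbbabaa => acbbaaa => acbba
  | abbabacbbb => babacbbb => aacbbb => cbbb
  | bcc
  | babbba => abba => ba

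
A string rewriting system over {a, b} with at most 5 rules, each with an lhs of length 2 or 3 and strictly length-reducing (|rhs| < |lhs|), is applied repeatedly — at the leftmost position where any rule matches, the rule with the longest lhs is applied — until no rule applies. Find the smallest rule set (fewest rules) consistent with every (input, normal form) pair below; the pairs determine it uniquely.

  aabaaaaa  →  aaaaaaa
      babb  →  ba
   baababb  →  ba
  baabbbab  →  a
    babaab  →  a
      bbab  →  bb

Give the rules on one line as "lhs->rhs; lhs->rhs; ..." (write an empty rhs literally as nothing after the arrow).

ab->a; baa->; bba->b; bbb->

  | aabaaaaa => aaaaaaa
  | babb => bab => ba
  | baababb => babb => bab => ba
  | baabbbab => bbbab => ab => a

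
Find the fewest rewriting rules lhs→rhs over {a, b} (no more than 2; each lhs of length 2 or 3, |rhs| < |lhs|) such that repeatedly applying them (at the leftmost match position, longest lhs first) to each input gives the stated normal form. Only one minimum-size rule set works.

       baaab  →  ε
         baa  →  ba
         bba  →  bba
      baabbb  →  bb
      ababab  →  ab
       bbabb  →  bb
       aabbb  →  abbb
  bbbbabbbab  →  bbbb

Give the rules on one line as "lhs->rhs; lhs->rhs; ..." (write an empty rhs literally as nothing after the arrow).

aa->a; bab->

  | baaab => baab => bab => ε
  | baa => ba
  | bba
  | baabbb => babbb => bb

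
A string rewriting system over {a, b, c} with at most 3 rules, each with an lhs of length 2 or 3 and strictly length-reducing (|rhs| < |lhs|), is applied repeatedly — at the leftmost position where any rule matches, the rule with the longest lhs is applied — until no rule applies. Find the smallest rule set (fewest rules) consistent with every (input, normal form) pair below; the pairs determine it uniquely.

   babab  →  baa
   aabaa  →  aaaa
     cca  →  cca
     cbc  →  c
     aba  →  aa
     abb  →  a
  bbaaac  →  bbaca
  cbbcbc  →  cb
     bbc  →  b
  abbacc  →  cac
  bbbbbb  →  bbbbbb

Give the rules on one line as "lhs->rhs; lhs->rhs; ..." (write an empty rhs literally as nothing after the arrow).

  | babab => baab => baa
  | aabaa => aaaa
  | cca
  | cbc => c

aac->ca; ab->a; bc->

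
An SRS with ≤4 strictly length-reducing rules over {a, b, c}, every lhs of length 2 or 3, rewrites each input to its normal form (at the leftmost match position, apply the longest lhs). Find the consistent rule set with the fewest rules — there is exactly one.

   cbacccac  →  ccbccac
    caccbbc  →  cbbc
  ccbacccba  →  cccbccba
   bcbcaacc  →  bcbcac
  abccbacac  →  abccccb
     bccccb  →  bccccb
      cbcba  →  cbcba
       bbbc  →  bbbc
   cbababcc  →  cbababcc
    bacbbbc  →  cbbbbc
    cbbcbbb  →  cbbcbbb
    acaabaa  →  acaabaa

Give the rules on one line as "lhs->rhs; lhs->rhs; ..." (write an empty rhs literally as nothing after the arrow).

  | cbacccac => ccbccac
  | caccbbc => cbbc
  | ccbacccba => cccbccba
  | bcbcaacc => bcbcac

aac->a; acc->; bac->cb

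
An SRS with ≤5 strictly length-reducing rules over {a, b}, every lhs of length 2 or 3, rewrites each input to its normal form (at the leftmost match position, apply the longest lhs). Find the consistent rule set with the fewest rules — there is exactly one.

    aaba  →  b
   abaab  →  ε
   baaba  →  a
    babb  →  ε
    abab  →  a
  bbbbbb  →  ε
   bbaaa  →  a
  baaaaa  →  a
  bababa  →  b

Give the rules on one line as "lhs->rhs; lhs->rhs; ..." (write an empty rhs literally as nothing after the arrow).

  | aaba => bba => aa => b
  | abaab => baab => bbb => ε
  | baaba => bbba => a
  | babb => bbb => ε

aa->b; ab->b; bb->a; bbb->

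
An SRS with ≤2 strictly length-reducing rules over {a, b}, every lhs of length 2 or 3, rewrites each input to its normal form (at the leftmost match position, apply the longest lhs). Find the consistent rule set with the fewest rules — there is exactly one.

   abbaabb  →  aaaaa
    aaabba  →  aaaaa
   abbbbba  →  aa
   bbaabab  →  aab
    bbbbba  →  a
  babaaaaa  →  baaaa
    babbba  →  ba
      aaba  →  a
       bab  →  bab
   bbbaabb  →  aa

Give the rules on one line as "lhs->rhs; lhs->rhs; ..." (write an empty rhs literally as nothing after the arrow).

  | abbaabb => aaaabb => aaaaa
  | aaabba => aaaaa
  | abbbbba => aabbba => aaaba => aa
  | bbaabab => aaabab => aab

aba->; bb->a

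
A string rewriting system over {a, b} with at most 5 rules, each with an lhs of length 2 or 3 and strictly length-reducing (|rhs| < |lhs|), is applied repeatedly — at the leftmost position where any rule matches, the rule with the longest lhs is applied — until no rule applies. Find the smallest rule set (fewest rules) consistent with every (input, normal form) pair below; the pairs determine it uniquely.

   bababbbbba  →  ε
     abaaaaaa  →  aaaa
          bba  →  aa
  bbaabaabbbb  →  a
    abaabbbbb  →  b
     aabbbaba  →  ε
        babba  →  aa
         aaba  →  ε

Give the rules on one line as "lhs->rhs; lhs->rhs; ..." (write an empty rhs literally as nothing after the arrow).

ab->b; ba->; baa->; bb->a

  | bababbbbba => babbbbba => bbbbba => abbba => bbba => aba => ba => ε
  | abaaaaaa => baaaaaa => aaaa
  | bba => aa
  | bbaabaabbbb => aaabaabbbb => aabaabbbb => abaabbbb => baabbbb => bbbb => abb => bb => a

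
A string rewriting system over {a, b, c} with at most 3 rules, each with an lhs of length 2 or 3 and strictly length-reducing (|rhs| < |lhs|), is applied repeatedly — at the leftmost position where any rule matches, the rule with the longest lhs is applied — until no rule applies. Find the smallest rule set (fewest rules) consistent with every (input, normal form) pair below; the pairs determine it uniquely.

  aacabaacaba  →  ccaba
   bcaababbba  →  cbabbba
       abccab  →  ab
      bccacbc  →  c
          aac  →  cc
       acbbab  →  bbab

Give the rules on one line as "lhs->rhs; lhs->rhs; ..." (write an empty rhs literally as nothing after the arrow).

aa->c; ac->; bc->

  | aacabaacaba => ccabaacaba => ccabccaba => ccacaba => ccaba
  | bcaababbba => aababbba => cbabbba
  | abccab => acab => ab
  | bccacbc => cacbc => cbc => c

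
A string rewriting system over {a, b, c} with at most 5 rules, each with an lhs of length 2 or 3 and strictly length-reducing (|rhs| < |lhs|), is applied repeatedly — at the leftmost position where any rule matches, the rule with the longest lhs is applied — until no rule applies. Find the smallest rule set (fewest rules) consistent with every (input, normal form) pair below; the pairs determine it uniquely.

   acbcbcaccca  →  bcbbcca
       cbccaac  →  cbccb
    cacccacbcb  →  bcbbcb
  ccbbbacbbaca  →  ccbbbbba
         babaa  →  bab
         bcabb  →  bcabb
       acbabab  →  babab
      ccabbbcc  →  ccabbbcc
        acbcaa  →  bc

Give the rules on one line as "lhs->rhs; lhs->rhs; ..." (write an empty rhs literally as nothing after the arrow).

  | acbcbcaccca => bcbcaccca => bcbbcca
  | cbccaac => cbccb
  | cacccacbcb => bccacbcb => bcbbcb
  | ccbbbacbbaca => ccbbbbbaca => ccbbbbba

aa->; aac->b; ac->; cac->b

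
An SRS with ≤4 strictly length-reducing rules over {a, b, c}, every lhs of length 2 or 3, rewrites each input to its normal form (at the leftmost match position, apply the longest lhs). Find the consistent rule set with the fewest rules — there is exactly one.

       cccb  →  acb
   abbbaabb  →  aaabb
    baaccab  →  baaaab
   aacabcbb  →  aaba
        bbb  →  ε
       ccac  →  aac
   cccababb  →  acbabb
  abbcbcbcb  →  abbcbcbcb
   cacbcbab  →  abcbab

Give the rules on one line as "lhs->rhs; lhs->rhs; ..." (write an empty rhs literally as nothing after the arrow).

bbb->; ca->c; cbb->bc; cc->a

  | cccb => acb
  | abbbaabb => aaabb
  | baaccab => baaaab
  | aacabcbb => aacbcbb => aacbbc => aabcc => aaba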